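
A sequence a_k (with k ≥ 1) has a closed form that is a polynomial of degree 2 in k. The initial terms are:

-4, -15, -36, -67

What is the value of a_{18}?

1st diffs: -11, -21, -31.
2nd diffs: -10, -10 (constant).
Newton forward-difference form: a_k = -4 + (-11)·C(k-1,1) + (-10)·C(k-1,2).
At k = 18: k-1 = 17, so a_{18} = -4 - 187 - 1360 = -1551.

-1551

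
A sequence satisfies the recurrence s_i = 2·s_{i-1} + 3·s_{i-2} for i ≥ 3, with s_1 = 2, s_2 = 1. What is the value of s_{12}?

Step forward from the initial values:
s_3 = 8  s_4 = 19  s_5 = 62  s_6 = 181  s_7 = 548  s_8 = 1639  s_9 = 4922  s_{10} = 14761  s_{11} = 44288  s_{12} = 132859.
(Characteristic roots are 3 and -1.)

132859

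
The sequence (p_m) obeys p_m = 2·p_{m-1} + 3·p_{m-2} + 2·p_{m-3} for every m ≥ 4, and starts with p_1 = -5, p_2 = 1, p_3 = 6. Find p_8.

Compute successive terms:
p_4 = 5;  p_5 = 30;  p_6 = 87;  p_7 = 274;  p_8 = 869.

869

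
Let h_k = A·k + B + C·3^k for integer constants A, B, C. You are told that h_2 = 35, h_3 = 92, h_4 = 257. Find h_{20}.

At k = 2, 3, 4: 2A + B + 9C = 35; 3A + B + 27C = 92; 4A + B + 81C = 257.
Subtracting the first from the second: A + 18C = 57.
Subtracting the second from the third: A + 54C = 165.
Solving: C = 3, A = 3, then B = 2.
Therefore h_{20} = 60 + 2 + 3·3486784401 = 10460353265.

10460353265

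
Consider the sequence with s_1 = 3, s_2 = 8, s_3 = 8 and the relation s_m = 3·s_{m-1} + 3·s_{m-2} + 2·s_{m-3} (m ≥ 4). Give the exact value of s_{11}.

s_4 = 54; s_5 = 202; s_6 = 784; s_7 = 3066; s_8 = 11954; s_9 = 46628; s_{10} = 181878; s_{11} = 709426.

709426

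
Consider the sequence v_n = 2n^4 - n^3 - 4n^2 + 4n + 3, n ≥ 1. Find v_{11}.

27514

v_{11} = 2·11^4 - 1·11^3 - 4·11^2 + 4·11 + 3 = 27514.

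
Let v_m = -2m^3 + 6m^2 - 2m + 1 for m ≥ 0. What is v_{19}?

-11589

v_{19} = -2·19^3 + 6·19^2 - 2·19 + 1 = -11589.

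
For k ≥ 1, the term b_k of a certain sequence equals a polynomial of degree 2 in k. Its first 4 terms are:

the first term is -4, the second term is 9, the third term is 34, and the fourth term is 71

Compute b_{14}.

1st diffs: 13, 25, 37.
2nd diffs: 12, 12 (constant).
Newton forward-difference form: b_k = -4 + 13·C(k-1,1) + 12·C(k-1,2).
At k = 14: k-1 = 13, so b_{14} = -4 + 169 + 936 = 1101.

1101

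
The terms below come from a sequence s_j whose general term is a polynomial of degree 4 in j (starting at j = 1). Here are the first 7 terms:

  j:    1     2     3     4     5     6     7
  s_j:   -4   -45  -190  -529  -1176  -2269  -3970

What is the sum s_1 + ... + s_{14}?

1st diffs: -41, -145, -339, -647, -1093, -1701.
2nd diffs: -104, -194, -308, -446, -608.
3rd diffs: -90, -114, -138, -162.
4th diffs: -24, -24, -24 (constant).
Newton forward-difference form: s_j = -4 + (-41)·C(j-1,1) + (-104)·C(j-1,2) + (-90)·C(j-1,3) + (-24)·C(j-1,4).
Continuing: …, -6465, -9964, -14701, -20934, …, s_{14} = -51549.
Summing j = 1..14 (14 terms) gives -179781.

-179781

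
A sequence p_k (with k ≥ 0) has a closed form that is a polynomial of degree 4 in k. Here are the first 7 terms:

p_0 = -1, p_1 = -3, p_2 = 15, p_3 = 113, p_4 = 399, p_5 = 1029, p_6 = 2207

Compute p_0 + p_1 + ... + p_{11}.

1st diffs: -2, 18, 98, 286, 630, 1178.
2nd diffs: 20, 80, 188, 344, 548.
3rd diffs: 60, 108, 156, 204.
4th diffs: 48, 48, 48 (constant).
Newton forward-difference form: p_k = -1 + (-2)·C(k,1) + 20·C(k,2) + 60·C(k,3) + 48·C(k,4).
Continuing: …, 4185, 7263, 11789, 18159, …, p_{11} = 26817.
Summing k = 0..11 (12 terms) gives 71972.

71972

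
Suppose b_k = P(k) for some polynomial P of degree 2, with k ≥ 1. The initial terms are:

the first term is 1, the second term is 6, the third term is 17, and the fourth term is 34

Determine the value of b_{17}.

801

1st diffs: 5, 11, 17.
2nd diffs: 6, 6 (constant).
Newton forward-difference form: b_k = 1 + 5·C(k-1,1) + 6·C(k-1,2).
At k = 17: k-1 = 16, so b_{17} = 1 + 80 + 720 = 801.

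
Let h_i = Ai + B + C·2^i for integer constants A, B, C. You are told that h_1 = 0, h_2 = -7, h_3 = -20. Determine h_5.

-94

Plug in i = 1, 2, 3: A + B + 2C = 0; 2A + B + 4C = -7; 3A + B + 8C = -20.
Subtracting the first from the second: A + 2C = -7.
Subtracting the second from the third: A + 4C = -13.
Solving: C = -3, A = -1, then B = 7.
Hence h_5 = -1·5 + 7 + (-3)·32 = -94.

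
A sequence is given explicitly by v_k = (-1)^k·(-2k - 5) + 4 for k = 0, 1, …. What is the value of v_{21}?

(-1)^21 = -1; -2k - 5 at k=21 is -47; so v_{21} = 51.

51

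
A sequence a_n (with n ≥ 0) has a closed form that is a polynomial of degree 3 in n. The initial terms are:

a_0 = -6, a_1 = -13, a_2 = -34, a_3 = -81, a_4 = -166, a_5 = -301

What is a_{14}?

-5746

1st diffs: -7, -21, -47, -85, -135.
2nd diffs: -14, -26, -38, -50.
3rd diffs: -12, -12, -12 (constant).
Newton forward-difference form: a_n = -6 + (-7)·C(n,1) + (-14)·C(n,2) + (-12)·C(n,3).
At n = 14: n = 14, so a_{14} = -6 - 98 - 1274 - 4368 = -5746.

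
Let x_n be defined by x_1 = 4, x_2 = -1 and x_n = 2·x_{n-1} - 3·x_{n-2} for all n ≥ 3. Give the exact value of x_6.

59

Step forward from the initial values:
x_3 = -14  x_4 = -25  x_5 = -8  x_6 = 59.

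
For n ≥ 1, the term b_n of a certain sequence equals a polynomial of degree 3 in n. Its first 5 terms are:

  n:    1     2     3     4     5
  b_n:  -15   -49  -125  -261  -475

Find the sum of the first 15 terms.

1st diffs: -34, -76, -136, -214.
2nd diffs: -42, -60, -78.
3rd diffs: -18, -18 (constant).
So b_n = -3n^3 - 3n^2 - 4n - 5.
Continuing: …, -785, -1209, -1765, -2471, …, b_{15} = -10865.
Summing n = 1..15 (15 terms) gives -47475.

-47475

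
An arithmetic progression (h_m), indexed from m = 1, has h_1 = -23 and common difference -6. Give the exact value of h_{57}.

h_m = -23 + (m - 1)·(-6).
h_{57} = -23 + 56·(-6) = -359.

-359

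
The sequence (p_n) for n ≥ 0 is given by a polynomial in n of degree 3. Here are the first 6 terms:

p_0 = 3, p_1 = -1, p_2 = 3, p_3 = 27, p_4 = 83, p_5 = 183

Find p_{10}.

1763

1st diffs: -4, 4, 24, 56, 100.
2nd diffs: 8, 20, 32, 44.
3rd diffs: 12, 12, 12 (constant).
Newton forward-difference form: p_n = 3 + (-4)·C(n,1) + 8·C(n,2) + 12·C(n,3).
At n = 10: n = 10, so p_{10} = 3 - 40 + 360 + 1440 = 1763.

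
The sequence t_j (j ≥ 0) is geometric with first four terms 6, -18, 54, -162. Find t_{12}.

3188646

Common ratio r = -3.
t_j = 6·(-3)^(j-0).
t_{12} = 6·(-3)^12 = 3188646.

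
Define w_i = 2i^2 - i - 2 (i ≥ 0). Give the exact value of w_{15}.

433

w_{15} = 2·15^2 - 1·15 - 2 = 433.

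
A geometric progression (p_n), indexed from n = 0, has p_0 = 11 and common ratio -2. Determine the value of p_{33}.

p_n = 11·(-2)^(n-0).
p_{33} = 11·(-2)^33 = -94489280512.

-94489280512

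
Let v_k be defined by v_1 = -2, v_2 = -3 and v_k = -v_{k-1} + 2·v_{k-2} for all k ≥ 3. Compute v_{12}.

-685

Applying the relation repeatedly:
v_3 = -1  v_4 = -5  v_5 = 3  v_6 = -13  v_7 = 19  v_8 = -45  v_9 = 83  v_{10} = -173  v_{11} = 339  v_{12} = -685.
(Characteristic roots are 1 and -2.)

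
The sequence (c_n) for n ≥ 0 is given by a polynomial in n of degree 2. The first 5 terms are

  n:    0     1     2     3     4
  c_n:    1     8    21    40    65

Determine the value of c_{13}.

1st diffs: 7, 13, 19, 25.
2nd diffs: 6, 6, 6 (constant).
Newton forward-difference form: c_n = 1 + 7·C(n,1) + 6·C(n,2).
At n = 13: n = 13, so c_{13} = 1 + 91 + 468 = 560.

560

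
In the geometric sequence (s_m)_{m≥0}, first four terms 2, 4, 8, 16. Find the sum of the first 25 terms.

67108862

Common ratio r = 2.
s_m = 2·2^(m-0).
S = 2·(2^25 - 1)/(2 - 1) = 2·(33554432 - 1)/(1) = 67108862.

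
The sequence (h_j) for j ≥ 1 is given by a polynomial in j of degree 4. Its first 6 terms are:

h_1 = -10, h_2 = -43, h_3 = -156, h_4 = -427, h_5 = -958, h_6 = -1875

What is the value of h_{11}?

-18340

1st diffs: -33, -113, -271, -531, -917.
2nd diffs: -80, -158, -260, -386.
3rd diffs: -78, -102, -126.
4th diffs: -24, -24 (constant).
Newton forward-difference form: h_j = -10 + (-33)·C(j-1,1) + (-80)·C(j-1,2) + (-78)·C(j-1,3) + (-24)·C(j-1,4).
At j = 11: j-1 = 10, so h_{11} = -10 - 330 - 3600 - 9360 - 5040 = -18340.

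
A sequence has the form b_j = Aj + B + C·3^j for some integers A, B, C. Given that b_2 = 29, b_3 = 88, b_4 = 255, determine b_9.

At j = 2, 3, 4: 2A + B + 9C = 29; 3A + B + 27C = 88; 4A + B + 81C = 255.
Subtracting the first from the second: A + 18C = 59.
Subtracting the second from the third: A + 54C = 167.
Solving: C = 3, A = 5, then B = -8.
Therefore b_9 = 45 + (-8) + 3·19683 = 59086.

59086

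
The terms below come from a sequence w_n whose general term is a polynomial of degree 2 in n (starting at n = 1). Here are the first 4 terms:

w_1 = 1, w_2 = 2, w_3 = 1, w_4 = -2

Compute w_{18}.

-254

1st diffs: 1, -1, -3.
2nd diffs: -2, -2 (constant).
Newton forward-difference form: w_n = 1 + 1·C(n-1,1) + (-2)·C(n-1,2).
At n = 18: n-1 = 17, so w_{18} = 1 + 17 - 272 = -254.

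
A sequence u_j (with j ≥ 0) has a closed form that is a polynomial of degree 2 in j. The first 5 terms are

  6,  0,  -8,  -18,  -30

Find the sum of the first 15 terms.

-1450

1st diffs: -6, -8, -10, -12.
2nd diffs: -2, -2, -2 (constant).
Newton forward-difference form: u_j = 6 + (-6)·C(j,1) + (-2)·C(j,2).
Continuing: …, -44, -60, -78, -98, …, u_{14} = -260.
Summing j = 0..14 (15 terms) gives -1450.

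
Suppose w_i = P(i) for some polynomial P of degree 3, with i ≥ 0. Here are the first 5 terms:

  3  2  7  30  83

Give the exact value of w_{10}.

1st diffs: -1, 5, 23, 53.
2nd diffs: 6, 18, 30.
3rd diffs: 12, 12 (constant).
Newton forward-difference form: w_i = 3 + (-1)·C(i,1) + 6·C(i,2) + 12·C(i,3).
At i = 10: i = 10, so w_{10} = 3 - 10 + 270 + 1440 = 1703.

1703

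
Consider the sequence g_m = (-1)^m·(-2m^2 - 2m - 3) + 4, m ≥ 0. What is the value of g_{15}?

(-1)^15 = -1; -2m^2 - 2m - 3 at m=15 is -483; so g_{15} = 487.

487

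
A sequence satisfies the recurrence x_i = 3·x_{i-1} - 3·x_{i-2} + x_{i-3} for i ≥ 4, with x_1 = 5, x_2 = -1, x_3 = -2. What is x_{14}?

Compute successive terms:
x_4 = 2;  x_5 = 11;  x_6 = 25;  …;  x_{11} = 170;  x_{12} = 214;  x_{13} = 263;  x_{14} = 317.

317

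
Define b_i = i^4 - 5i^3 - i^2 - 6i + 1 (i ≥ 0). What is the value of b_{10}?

b_{10} = 1·10^4 - 5·10^3 - 1·10^2 - 6·10 + 1 = 4841.

4841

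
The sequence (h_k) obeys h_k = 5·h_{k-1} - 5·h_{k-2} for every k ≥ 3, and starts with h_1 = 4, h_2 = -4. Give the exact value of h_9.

-125000

Iterate the recurrence:
h_3 = -40;  h_4 = -180;  h_5 = -700;  h_6 = -2600;  h_7 = -9500;  h_8 = -34500;  h_9 = -125000.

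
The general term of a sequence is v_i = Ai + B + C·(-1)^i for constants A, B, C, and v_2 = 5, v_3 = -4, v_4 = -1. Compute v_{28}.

-73

Plug in i = 2, 3, 4: 2A + B + C = 5; 3A + B - C = -4; 4A + B + C = -1.
Subtracting the first from the second: A - 2C = -9.
Subtracting the second from the third: A + 2C = 3.
Solving: C = 3, A = -3, then B = 8.
So v_i = -3·i + 8 + 3·(-1)^i; at i=28 this is -73.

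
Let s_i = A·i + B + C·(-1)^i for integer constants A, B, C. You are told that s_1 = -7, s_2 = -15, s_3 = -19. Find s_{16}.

At i = 1, 2, 3: A + B - C = -7; 2A + B + C = -15; 3A + B - C = -19.
Subtracting the first from the second: A + 2C = -8.
Subtracting the second from the third: A - 2C = -4.
Solving: C = -1, A = -6, then B = -2.
Therefore s_{16} = -96 + (-2) + (-1)·1 = -99.

-99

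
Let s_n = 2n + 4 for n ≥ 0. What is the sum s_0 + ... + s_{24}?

700

Over n = 0..24: Σn = 300.
Total = (2)·300 + (4)·25 = 700.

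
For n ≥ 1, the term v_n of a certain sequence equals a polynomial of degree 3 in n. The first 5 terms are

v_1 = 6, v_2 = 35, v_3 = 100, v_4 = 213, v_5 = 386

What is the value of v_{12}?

4285

1st diffs: 29, 65, 113, 173.
2nd diffs: 36, 48, 60.
3rd diffs: 12, 12 (constant).
So v_n = 2n^3 + 6n^2 - 3n + 1.
Evaluating at n = 12 gives v_{12} = 4285.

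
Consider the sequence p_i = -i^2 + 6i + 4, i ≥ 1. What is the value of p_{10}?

-36

p_{10} = -1·10^2 + 6·10 + 4 = -36.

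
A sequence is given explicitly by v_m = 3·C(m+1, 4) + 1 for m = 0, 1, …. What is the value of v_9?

631

C(10, 4) = 210, so v_9 = 631.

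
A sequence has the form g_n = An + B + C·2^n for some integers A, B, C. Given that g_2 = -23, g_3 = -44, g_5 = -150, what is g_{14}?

The three given values yield: 2A + B + 4C = -23; 3A + B + 8C = -44; 5A + B + 32C = -150.
Subtracting the first from the second: A + 4C = -21.
Subtracting the second from the third: 2A + 24C = -106.
Solving: C = -4, A = -5, then B = 3.
Hence g_{14} = -5·14 + 3 + (-4)·16384 = -65603.

-65603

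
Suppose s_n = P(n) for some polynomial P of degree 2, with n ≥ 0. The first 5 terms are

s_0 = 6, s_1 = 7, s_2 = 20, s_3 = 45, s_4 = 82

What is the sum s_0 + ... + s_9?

1545

1st diffs: 1, 13, 25, 37.
2nd diffs: 12, 12, 12 (constant).
Newton forward-difference form: s_n = 6 + 1·C(n,1) + 12·C(n,2).
Continuing: …, 131, 192, 265, 350, …, s_9 = 447.
Summing n = 0..9 (10 terms) gives 1545.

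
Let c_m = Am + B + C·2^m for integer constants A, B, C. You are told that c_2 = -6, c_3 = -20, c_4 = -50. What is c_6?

At m = 2, 3, 4: 2A + B + 4C = -6; 3A + B + 8C = -20; 4A + B + 16C = -50.
Subtracting the first from the second: A + 4C = -14.
Subtracting the second from the third: A + 8C = -30.
Solving: C = -4, A = 2, then B = 6.
So c_m = 2·m + 6 + (-4)·2^m; at m=6 this is -238.

-238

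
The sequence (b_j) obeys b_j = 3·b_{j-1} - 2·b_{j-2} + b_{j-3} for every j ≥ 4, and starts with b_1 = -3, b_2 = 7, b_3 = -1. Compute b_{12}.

-17635

Applying the relation repeatedly:
b_4 = -20  b_5 = -51  b_6 = -114  b_7 = -260  b_8 = -603  b_9 = -1403  b_{10} = -3263  b_{11} = -7586  b_{12} = -17635.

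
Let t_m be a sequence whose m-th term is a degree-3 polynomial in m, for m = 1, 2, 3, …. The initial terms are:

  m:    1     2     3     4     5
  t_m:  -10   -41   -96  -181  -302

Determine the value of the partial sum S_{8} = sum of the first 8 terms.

1st diffs: -31, -55, -85, -121.
2nd diffs: -24, -30, -36.
3rd diffs: -6, -6 (constant).
Newton forward-difference form: t_m = -10 + (-31)·C(m-1,1) + (-24)·C(m-1,2) + (-6)·C(m-1,3).
Continuing: -465, -676, -941.
Summing m = 1..8 (8 terms) gives -2712.

-2712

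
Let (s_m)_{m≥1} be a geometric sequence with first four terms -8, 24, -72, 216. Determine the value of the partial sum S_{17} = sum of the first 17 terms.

-258280328

Common ratio r = -3.
s_m = (-8)·(-3)^(m-1).
S = (-8)·((-3)^17 - 1)/(-3 - 1) = (-8)·(-129140163 - 1)/(-4) = -258280328.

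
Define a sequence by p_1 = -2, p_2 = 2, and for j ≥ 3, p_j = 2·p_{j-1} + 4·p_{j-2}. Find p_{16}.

Step forward from the initial values:
p_3 = -4  p_4 = 0  p_5 = -16  …  p_{13} = -139264  p_{14} = -450560  p_{15} = -1458176  p_{16} = -4718592.

-4718592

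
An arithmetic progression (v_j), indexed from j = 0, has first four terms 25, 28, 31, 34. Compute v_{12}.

Common difference d = 3.
v_j = 25 + (j - 0)·3.
v_{12} = 25 + 12·3 = 61.

61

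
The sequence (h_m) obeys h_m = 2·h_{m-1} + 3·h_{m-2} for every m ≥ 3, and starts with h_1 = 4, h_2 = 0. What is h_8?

2184

Iterate the recurrence:
h_3 = 12, h_4 = 24, h_5 = 84, h_6 = 240, h_7 = 732, h_8 = 2184.
(Characteristic roots are 3 and -1.)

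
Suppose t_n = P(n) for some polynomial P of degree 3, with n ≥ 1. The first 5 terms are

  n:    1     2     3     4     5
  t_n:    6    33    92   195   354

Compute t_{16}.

1st diffs: 27, 59, 103, 159.
2nd diffs: 32, 44, 56.
3rd diffs: 12, 12 (constant).
Newton forward-difference form: t_n = 6 + 27·C(n-1,1) + 32·C(n-1,2) + 12·C(n-1,3).
At n = 16: n-1 = 15, so t_{16} = 6 + 405 + 3360 + 5460 = 9231.

9231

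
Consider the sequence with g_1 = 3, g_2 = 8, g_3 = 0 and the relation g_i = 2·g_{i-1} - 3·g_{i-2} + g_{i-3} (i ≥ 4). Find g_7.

Applying the relation repeatedly:
g_4 = -21;  g_5 = -34;  g_6 = -5;  g_7 = 71.

71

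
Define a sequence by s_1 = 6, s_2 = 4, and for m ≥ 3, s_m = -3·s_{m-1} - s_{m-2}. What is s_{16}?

5235026

s_3 = -18;  s_4 = 50;  s_5 = -132;  …;  s_{13} = -291738;  s_{14} = 763780;  s_{15} = -1999602;  s_{16} = 5235026.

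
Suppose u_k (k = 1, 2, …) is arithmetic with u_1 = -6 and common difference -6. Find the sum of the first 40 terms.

-4920

u_k = -6 + (k - 1)·(-6).
u_{40} = -240; S = 40·(-6 + (-240))/2 = -4920.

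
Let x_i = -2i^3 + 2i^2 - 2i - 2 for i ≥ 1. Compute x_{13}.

-4084

x_{13} = -2·13^3 + 2·13^2 - 2·13 - 2 = -4084.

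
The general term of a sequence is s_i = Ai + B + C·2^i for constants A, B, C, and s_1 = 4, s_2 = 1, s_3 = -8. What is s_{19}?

-1572800

Write the equations: A + B + 2C = 4; 2A + B + 4C = 1; 3A + B + 8C = -8.
Subtracting the first from the second: A + 2C = -3.
Subtracting the second from the third: A + 4C = -9.
Solving: C = -3, A = 3, then B = 7.
So s_i = 3·i + 7 + (-3)·2^i; at i=19 this is -1572800.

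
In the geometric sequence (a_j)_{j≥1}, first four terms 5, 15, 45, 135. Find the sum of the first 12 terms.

Common ratio r = 3.
a_j = 5·3^(j-1).
S = 5·(3^12 - 1)/(3 - 1) = 5·(531441 - 1)/(2) = 1328600.

1328600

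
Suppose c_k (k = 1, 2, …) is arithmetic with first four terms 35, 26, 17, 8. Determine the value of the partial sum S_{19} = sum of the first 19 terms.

-874

Common difference d = -9.
c_k = 35 + (k - 1)·(-9).
c_{19} = -127; S = 19·(35 + (-127))/2 = -874.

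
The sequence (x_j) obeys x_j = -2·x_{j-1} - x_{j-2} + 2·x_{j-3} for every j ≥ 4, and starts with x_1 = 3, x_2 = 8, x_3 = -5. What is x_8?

Step forward from the initial values:
x_4 = 8;  x_5 = 5;  x_6 = -28;  x_7 = 67;  x_8 = -96.

-96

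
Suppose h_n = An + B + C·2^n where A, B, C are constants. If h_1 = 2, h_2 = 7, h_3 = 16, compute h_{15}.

At n = 1, 2, 3: A + B + 2C = 2; 2A + B + 4C = 7; 3A + B + 8C = 16.
Subtracting the first from the second: A + 2C = 5.
Subtracting the second from the third: A + 4C = 9.
Solving: C = 2, A = 1, then B = -3.
Hence h_{15} = 1·15 + (-3) + 2·32768 = 65548.

65548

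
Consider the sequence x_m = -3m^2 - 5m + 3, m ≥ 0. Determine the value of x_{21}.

-1425

x_{21} = -3·21^2 - 5·21 + 3 = -1425.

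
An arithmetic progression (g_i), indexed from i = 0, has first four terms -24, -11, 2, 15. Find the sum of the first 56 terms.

18676

Common difference d = 13.
g_i = -24 + (i - 0)·13.
g_{55} = 691; S = 56·(-24 + 691)/2 = 18676.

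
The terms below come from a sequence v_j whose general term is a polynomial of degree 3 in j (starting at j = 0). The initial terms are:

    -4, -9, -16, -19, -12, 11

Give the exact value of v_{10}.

576

1st diffs: -5, -7, -3, 7, 23.
2nd diffs: -2, 4, 10, 16.
3rd diffs: 6, 6, 6 (constant).
Newton forward-difference form: v_j = -4 + (-5)·C(j,1) + (-2)·C(j,2) + 6·C(j,3).
At j = 10: j = 10, so v_{10} = -4 - 50 - 90 + 720 = 576.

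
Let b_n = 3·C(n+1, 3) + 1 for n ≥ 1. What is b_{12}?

C(13, 3) = 286, so b_{12} = 859.

859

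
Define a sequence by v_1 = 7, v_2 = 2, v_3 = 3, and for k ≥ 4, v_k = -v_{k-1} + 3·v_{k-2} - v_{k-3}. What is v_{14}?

-30098

Compute successive terms:
v_4 = -4; v_5 = 11; v_6 = -26; …; v_{11} = 2139; v_{12} = -5164; v_{13} = 12467; v_{14} = -30098.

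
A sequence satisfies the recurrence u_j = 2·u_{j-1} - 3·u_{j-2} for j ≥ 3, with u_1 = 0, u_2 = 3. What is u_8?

39

Compute successive terms:
u_3 = 6;  u_4 = 3;  u_5 = -12;  u_6 = -33;  u_7 = -30;  u_8 = 39.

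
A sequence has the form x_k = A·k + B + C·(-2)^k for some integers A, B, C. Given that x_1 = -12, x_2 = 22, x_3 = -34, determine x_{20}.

5242954

The three given values yield: A + B - 2C = -12; 2A + B + 4C = 22; 3A + B - 8C = -34.
Subtracting the first from the second: A + 6C = 34.
Subtracting the second from the third: A - 12C = -56.
Solving: C = 5, A = 4, then B = -6.
Therefore x_{20} = 80 + (-6) + 5·1048576 = 5242954.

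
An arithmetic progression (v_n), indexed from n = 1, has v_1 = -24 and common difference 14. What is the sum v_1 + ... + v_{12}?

636

v_n = -24 + (n - 1)·14.
v_{12} = 130; S = 12·(-24 + 130)/2 = 636.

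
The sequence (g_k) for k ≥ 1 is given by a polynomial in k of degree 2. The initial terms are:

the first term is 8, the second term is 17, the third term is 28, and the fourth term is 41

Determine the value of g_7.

92

1st diffs: 9, 11, 13.
2nd diffs: 2, 2 (constant).
Newton forward-difference form: g_k = 8 + 9·C(k-1,1) + 2·C(k-1,2).
At k = 7: k-1 = 6, so g_7 = 8 + 54 + 30 = 92.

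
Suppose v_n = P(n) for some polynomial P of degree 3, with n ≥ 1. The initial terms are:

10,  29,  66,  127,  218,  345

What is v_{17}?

1st diffs: 19, 37, 61, 91, 127.
2nd diffs: 18, 24, 30, 36.
3rd diffs: 6, 6, 6 (constant).
So v_n = n^3 + 3n^2 + 3n + 3.
Evaluating at n = 17 gives v_{17} = 5834.

5834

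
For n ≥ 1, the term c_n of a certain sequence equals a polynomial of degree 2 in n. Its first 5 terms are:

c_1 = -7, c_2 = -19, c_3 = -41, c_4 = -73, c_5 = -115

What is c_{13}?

-811

1st diffs: -12, -22, -32, -42.
2nd diffs: -10, -10, -10 (constant).
Newton forward-difference form: c_n = -7 + (-12)·C(n-1,1) + (-10)·C(n-1,2).
At n = 13: n-1 = 12, so c_{13} = -7 - 144 - 660 = -811.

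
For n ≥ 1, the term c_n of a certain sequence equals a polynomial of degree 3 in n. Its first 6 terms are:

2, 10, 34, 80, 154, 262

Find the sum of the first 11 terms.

1st diffs: 8, 24, 46, 74, 108.
2nd diffs: 16, 22, 28, 34.
3rd diffs: 6, 6, 6 (constant).
So c_n = n^3 + 2n^2 - 5n + 4.
Continuing: …, 410, 604, 850, 1154, …, c_{11} = 1522.
Summing n = 1..11 (11 terms) gives 5082.

5082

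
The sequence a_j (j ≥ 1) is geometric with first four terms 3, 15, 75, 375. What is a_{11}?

Common ratio r = 5.
a_j = 3·5^(j-1).
a_{11} = 3·5^10 = 29296875.

29296875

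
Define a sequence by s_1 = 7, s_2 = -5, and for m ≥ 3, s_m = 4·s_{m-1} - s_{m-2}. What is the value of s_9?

Applying the relation repeatedly:
s_3 = -27, s_4 = -103, s_5 = -385, s_6 = -1437, s_7 = -5363, s_8 = -20015, s_9 = -74697.

-74697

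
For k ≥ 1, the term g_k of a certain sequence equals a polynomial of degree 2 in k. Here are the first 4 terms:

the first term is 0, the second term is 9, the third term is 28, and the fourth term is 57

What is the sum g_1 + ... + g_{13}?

3562

1st diffs: 9, 19, 29.
2nd diffs: 10, 10 (constant).
Newton forward-difference form: g_k = 9·C(k-1,1) + 10·C(k-1,2).
Continuing: …, 96, 145, 204, 273, …, g_{13} = 768.
Summing k = 1..13 (13 terms) gives 3562.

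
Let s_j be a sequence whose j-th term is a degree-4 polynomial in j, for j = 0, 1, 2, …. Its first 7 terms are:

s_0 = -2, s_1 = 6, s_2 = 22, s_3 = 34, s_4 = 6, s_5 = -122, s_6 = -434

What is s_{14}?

-27554

1st diffs: 8, 16, 12, -28, -128, -312.
2nd diffs: 8, -4, -40, -100, -184.
3rd diffs: -12, -36, -60, -84.
4th diffs: -24, -24, -24 (constant).
So s_j = -j^4 + 4j^3 - j^2 + 6j - 2.
Evaluating at j = 14 gives s_{14} = -27554.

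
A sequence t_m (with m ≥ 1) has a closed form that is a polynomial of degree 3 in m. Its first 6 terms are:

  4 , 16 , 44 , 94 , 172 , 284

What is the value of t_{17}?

5476

1st diffs: 12, 28, 50, 78, 112.
2nd diffs: 16, 22, 28, 34.
3rd diffs: 6, 6, 6 (constant).
Newton forward-difference form: t_m = 4 + 12·C(m-1,1) + 16·C(m-1,2) + 6·C(m-1,3).
At m = 17: m-1 = 16, so t_{17} = 4 + 192 + 1920 + 3360 = 5476.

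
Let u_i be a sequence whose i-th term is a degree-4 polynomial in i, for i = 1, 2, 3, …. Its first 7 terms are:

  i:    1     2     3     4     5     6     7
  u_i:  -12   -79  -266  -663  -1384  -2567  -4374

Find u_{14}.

1st diffs: -67, -187, -397, -721, -1183, -1807.
2nd diffs: -120, -210, -324, -462, -624.
3rd diffs: -90, -114, -138, -162.
4th diffs: -24, -24, -24 (constant).
Newton forward-difference form: u_i = -12 + (-67)·C(i-1,1) + (-120)·C(i-1,2) + (-90)·C(i-1,3) + (-24)·C(i-1,4).
At i = 14: i-1 = 13, so u_{14} = -12 - 871 - 9360 - 25740 - 17160 = -53143.

-53143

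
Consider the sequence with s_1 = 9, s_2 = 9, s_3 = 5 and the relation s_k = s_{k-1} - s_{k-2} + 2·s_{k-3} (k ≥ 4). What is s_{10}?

Step forward from the initial values:
s_4 = 14;  s_5 = 27;  s_6 = 23;  s_7 = 24;  s_8 = 55;  s_9 = 77;  s_{10} = 70.

70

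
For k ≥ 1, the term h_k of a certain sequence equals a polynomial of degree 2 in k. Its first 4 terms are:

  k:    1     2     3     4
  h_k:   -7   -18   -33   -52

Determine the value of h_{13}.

-403

1st diffs: -11, -15, -19.
2nd diffs: -4, -4 (constant).
Newton forward-difference form: h_k = -7 + (-11)·C(k-1,1) + (-4)·C(k-1,2).
At k = 13: k-1 = 12, so h_{13} = -7 - 132 - 264 = -403.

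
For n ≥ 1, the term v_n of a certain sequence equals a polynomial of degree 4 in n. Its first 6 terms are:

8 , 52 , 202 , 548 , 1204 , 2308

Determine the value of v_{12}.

29092

1st diffs: 44, 150, 346, 656, 1104.
2nd diffs: 106, 196, 310, 448.
3rd diffs: 90, 114, 138.
4th diffs: 24, 24 (constant).
So v_n = n^4 + 5n^3 - 2n^2 + 4.
Evaluating at n = 12 gives v_{12} = 29092.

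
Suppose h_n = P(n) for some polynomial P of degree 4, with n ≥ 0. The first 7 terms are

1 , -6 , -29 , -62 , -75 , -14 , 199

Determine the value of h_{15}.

33706

1st diffs: -7, -23, -33, -13, 61, 213.
2nd diffs: -16, -10, 20, 74, 152.
3rd diffs: 6, 30, 54, 78.
4th diffs: 24, 24, 24 (constant).
Newton forward-difference form: h_n = 1 + (-7)·C(n,1) + (-16)·C(n,2) + 6·C(n,3) + 24·C(n,4).
At n = 15: n = 15, so h_{15} = 1 - 105 - 1680 + 2730 + 32760 = 33706.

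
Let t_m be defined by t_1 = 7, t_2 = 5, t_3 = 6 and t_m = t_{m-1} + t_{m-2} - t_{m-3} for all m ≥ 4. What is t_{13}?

Applying the relation repeatedly:
t_4 = 4;  t_5 = 5;  t_6 = 3;  t_7 = 4;  t_8 = 2;  t_9 = 3;  t_{10} = 1;  t_{11} = 2;  t_{12} = 0;  t_{13} = 1.

1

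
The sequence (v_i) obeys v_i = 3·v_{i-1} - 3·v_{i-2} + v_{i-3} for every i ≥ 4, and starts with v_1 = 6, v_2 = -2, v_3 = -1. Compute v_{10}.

258

Iterate the recurrence:
v_4 = 9; v_5 = 28; v_6 = 56; v_7 = 93; v_8 = 139; v_9 = 194; v_{10} = 258.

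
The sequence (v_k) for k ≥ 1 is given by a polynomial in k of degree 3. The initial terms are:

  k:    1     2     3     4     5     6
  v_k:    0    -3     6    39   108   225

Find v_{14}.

1st diffs: -3, 9, 33, 69, 117.
2nd diffs: 12, 24, 36, 48.
3rd diffs: 12, 12, 12 (constant).
Newton forward-difference form: v_k = (-3)·C(k-1,1) + 12·C(k-1,2) + 12·C(k-1,3).
At k = 14: k-1 = 13, so v_{14} = -39 + 936 + 3432 = 4329.

4329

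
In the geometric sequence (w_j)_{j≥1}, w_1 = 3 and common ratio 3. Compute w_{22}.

w_j = 3·3^(j-1).
w_{22} = 3·3^21 = 31381059609.

31381059609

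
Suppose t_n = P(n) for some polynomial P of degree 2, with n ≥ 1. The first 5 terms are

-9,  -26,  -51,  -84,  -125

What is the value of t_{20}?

1st diffs: -17, -25, -33, -41.
2nd diffs: -8, -8, -8 (constant).
So t_n = -4n^2 - 5n.
Evaluating at n = 20 gives t_{20} = -1700.

-1700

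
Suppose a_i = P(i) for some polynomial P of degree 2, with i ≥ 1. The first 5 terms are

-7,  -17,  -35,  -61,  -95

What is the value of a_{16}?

1st diffs: -10, -18, -26, -34.
2nd diffs: -8, -8, -8 (constant).
So a_i = -4i^2 + 2i - 5.
Evaluating at i = 16 gives a_{16} = -997.

-997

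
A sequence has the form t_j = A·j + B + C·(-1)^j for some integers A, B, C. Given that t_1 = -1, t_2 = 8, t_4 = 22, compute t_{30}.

204

At j = 1, 2, 4: A + B - C = -1; 2A + B + C = 8; 4A + B + C = 22.
Subtracting the first from the second: A + 2C = 9.
Subtracting the second from the third: 2A = 14.
Solving: C = 1, A = 7, then B = -7.
Therefore t_{30} = 210 + (-7) + 1·1 = 204.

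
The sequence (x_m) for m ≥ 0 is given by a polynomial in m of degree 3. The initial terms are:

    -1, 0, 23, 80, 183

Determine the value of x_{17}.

11168

1st diffs: 1, 23, 57, 103.
2nd diffs: 22, 34, 46.
3rd diffs: 12, 12 (constant).
So x_m = 2m^3 + 5m^2 - 6m - 1.
Evaluating at m = 17 gives x_{17} = 11168.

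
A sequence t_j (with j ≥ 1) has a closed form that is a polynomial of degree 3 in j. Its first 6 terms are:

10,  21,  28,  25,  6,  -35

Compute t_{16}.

1st diffs: 11, 7, -3, -19, -41.
2nd diffs: -4, -10, -16, -22.
3rd diffs: -6, -6, -6 (constant).
Newton forward-difference form: t_j = 10 + 11·C(j-1,1) + (-4)·C(j-1,2) + (-6)·C(j-1,3).
At j = 16: j-1 = 15, so t_{16} = 10 + 165 - 420 - 2730 = -2975.

-2975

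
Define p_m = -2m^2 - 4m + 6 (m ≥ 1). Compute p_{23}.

p_{23} = -2·23^2 - 4·23 + 6 = -1144.

-1144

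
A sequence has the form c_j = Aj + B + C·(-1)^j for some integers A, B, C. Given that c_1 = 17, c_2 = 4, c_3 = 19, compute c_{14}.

Write the equations: A + B - C = 17; 2A + B + C = 4; 3A + B - C = 19.
Subtracting the first from the second: A + 2C = -13.
Subtracting the second from the third: A - 2C = 15.
Solving: C = -7, A = 1, then B = 9.
So c_j = 1·j + 9 + (-7)·(-1)^j; at j=14 this is 16.

16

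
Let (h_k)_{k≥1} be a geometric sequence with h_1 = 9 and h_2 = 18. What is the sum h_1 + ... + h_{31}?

19327352823

Common ratio r = 2.
h_k = 9·2^(k-1).
S = 9·(2^31 - 1)/(2 - 1) = 9·(2147483648 - 1)/(1) = 19327352823.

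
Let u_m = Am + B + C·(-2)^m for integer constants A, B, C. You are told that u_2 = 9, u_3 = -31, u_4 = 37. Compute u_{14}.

The three given values yield: 2A + B + 4C = 9; 3A + B - 8C = -31; 4A + B + 16C = 37.
Subtracting the first from the second: A - 12C = -40.
Subtracting the second from the third: A + 24C = 68.
Solving: C = 3, A = -4, then B = 5.
Therefore u_{14} = -56 + 5 + 3·16384 = 49101.

49101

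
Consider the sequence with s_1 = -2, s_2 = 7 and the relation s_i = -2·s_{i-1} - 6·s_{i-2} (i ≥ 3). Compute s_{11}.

7648

s_3 = -2; s_4 = -38; s_5 = 88; s_6 = 52; s_7 = -632; s_8 = 952; s_9 = 1888; s_{10} = -9488; s_{11} = 7648.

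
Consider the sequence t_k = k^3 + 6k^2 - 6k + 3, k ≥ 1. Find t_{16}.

5539

t_{16} = 1·16^3 + 6·16^2 - 6·16 + 3 = 5539.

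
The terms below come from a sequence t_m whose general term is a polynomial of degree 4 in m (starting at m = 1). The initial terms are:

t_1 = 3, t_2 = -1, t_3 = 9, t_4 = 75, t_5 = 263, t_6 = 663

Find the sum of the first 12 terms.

42650

1st diffs: -4, 10, 66, 188, 400.
2nd diffs: 14, 56, 122, 212.
3rd diffs: 42, 66, 90.
4th diffs: 24, 24 (constant).
Newton forward-difference form: t_m = 3 + (-4)·C(m-1,1) + 14·C(m-1,2) + 42·C(m-1,3) + 24·C(m-1,4).
Continuing: …, 1389, 2579, 4395, 7023, …, t_{12} = 15579.
Summing m = 1..12 (12 terms) gives 42650.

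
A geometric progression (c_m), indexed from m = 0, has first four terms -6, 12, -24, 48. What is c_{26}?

Common ratio r = -2.
c_m = (-6)·(-2)^(m-0).
c_{26} = (-6)·(-2)^26 = -402653184.

-402653184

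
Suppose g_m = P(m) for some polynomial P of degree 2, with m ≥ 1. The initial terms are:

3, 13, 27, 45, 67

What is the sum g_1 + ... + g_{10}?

960

1st diffs: 10, 14, 18, 22.
2nd diffs: 4, 4, 4 (constant).
Newton forward-difference form: g_m = 3 + 10·C(m-1,1) + 4·C(m-1,2).
Continuing: …, 93, 123, 157, 195, …, g_{10} = 237.
Summing m = 1..10 (10 terms) gives 960.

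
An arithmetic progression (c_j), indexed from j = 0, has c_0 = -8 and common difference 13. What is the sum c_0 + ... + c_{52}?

17490

c_j = -8 + (j - 0)·13.
c_{52} = 668; S = 53·(-8 + 668)/2 = 17490.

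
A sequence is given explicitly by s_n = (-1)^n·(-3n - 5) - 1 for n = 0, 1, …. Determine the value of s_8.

(-1)^8 = 1; -3n - 5 at n=8 is -29; so s_8 = -30.

-30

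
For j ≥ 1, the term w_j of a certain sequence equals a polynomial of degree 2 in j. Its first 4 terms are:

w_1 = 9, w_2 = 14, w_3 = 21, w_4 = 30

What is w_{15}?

261

1st diffs: 5, 7, 9.
2nd diffs: 2, 2 (constant).
So w_j = j^2 + 2j + 6.
Evaluating at j = 15 gives w_{15} = 261.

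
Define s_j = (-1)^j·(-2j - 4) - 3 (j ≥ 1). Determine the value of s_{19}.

(-1)^19 = -1; -2j - 4 at j=19 is -42; so s_{19} = 39.

39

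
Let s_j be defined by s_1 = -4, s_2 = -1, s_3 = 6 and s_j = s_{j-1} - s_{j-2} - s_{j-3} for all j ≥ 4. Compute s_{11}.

74

Applying the relation repeatedly:
s_4 = 11; s_5 = 6; s_6 = -11; s_7 = -28; s_8 = -23; s_9 = 16; s_{10} = 67; s_{11} = 74.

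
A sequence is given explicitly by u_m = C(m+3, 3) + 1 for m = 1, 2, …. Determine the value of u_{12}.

C(15, 3) = 455, so u_{12} = 456.

456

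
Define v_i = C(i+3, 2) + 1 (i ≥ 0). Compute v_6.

37

C(9, 2) = 36, so v_6 = 37.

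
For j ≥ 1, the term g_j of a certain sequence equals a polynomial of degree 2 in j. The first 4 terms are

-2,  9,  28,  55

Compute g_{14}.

765

1st diffs: 11, 19, 27.
2nd diffs: 8, 8 (constant).
So g_j = 4j^2 - j - 5.
Evaluating at j = 14 gives g_{14} = 765.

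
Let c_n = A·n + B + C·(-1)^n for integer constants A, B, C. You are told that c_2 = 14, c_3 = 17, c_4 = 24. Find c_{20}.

104

Plug in n = 2, 3, 4: 2A + B + C = 14; 3A + B - C = 17; 4A + B + C = 24.
Subtracting the first from the second: A - 2C = 3.
Subtracting the second from the third: A + 2C = 7.
Solving: C = 1, A = 5, then B = 3.
So c_n = 5·n + 3 + 1·(-1)^n; at n=20 this is 104.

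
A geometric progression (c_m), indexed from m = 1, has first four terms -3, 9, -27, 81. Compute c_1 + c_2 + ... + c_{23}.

Common ratio r = -3.
c_m = (-3)·(-3)^(m-1).
S = (-3)·((-3)^23 - 1)/(-3 - 1) = (-3)·(-94143178827 - 1)/(-4) = -70607384121.

-70607384121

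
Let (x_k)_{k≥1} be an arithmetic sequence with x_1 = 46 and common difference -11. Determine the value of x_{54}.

x_k = 46 + (k - 1)·(-11).
x_{54} = 46 + 53·(-11) = -537.

-537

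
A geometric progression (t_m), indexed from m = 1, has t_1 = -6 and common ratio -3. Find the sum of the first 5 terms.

-366

t_m = (-6)·(-3)^(m-1).
S = (-6)·((-3)^5 - 1)/(-3 - 1) = (-6)·(-243 - 1)/(-4) = -366.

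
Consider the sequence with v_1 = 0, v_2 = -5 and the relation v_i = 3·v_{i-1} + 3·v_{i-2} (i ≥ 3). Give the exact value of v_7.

Compute successive terms:
v_3 = -15; v_4 = -60; v_5 = -225; v_6 = -855; v_7 = -3240.

-3240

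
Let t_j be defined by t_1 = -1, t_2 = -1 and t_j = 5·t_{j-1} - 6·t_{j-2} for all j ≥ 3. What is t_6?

179

Iterate the recurrence:
t_3 = 1; t_4 = 11; t_5 = 49; t_6 = 179.
(Characteristic roots are 3 and 2.)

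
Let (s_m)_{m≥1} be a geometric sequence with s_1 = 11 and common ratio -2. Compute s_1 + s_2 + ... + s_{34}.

s_m = 11·(-2)^(m-1).
S = 11·((-2)^34 - 1)/(-2 - 1) = 11·(17179869184 - 1)/(-3) = -62992853671.

-62992853671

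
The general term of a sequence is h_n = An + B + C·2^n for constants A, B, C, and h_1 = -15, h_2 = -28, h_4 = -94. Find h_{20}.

-5242942

Plug in n = 1, 2, 4: A + B + 2C = -15; 2A + B + 4C = -28; 4A + B + 16C = -94.
Subtracting the first from the second: A + 2C = -13.
Subtracting the second from the third: 2A + 12C = -66.
Solving: C = -5, A = -3, then B = -2.
Hence h_{20} = -3·20 + (-2) + (-5)·1048576 = -5242942.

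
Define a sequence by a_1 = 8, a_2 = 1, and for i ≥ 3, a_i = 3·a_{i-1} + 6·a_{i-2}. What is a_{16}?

Step forward from the initial values:
a_3 = 51; a_4 = 159; a_5 = 783; …; a_{13} = 101773503; a_{14} = 444980871; a_{15} = 1945583631; a_{16} = 8506636119.

8506636119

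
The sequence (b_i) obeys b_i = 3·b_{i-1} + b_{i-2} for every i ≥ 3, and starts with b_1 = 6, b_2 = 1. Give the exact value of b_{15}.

14357169

Compute successive terms:
b_3 = 9;  b_4 = 28;  b_5 = 93;  …;  b_{12} = 398503;  b_{13} = 1316166;  b_{14} = 4347001;  b_{15} = 14357169.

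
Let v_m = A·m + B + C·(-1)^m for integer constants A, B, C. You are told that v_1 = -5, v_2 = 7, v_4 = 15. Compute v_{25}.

91

Write the equations: A + B - C = -5; 2A + B + C = 7; 4A + B + C = 15.
Subtracting the first from the second: A + 2C = 12.
Subtracting the second from the third: 2A = 8.
Solving: C = 4, A = 4, then B = -5.
So v_m = 4·m + (-5) + 4·(-1)^m; at m=25 this is 91.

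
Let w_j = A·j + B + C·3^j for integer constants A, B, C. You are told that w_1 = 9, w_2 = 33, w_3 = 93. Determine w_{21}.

31381059729

Plug in j = 1, 2, 3: A + B + 3C = 9; 2A + B + 9C = 33; 3A + B + 27C = 93.
Subtracting the first from the second: A + 6C = 24.
Subtracting the second from the third: A + 18C = 60.
Solving: C = 3, A = 6, then B = -6.
Hence w_{21} = 6·21 + (-6) + 3·10460353203 = 31381059729.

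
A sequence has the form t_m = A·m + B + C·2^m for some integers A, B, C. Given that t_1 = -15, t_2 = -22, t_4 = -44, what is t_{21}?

-2097265

At m = 1, 2, 4: A + B + 2C = -15; 2A + B + 4C = -22; 4A + B + 16C = -44.
Subtracting the first from the second: A + 2C = -7.
Subtracting the second from the third: 2A + 12C = -22.
Solving: C = -1, A = -5, then B = -8.
Therefore t_{21} = -105 + (-8) + (-1)·2097152 = -2097265.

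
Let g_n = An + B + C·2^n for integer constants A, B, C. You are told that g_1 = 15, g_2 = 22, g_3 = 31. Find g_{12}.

Plug in n = 1, 2, 3: A + B + 2C = 15; 2A + B + 4C = 22; 3A + B + 8C = 31.
Subtracting the first from the second: A + 2C = 7.
Subtracting the second from the third: A + 4C = 9.
Solving: C = 1, A = 5, then B = 8.
So g_n = 5·n + 8 + 1·2^n; at n=12 this is 4164.

4164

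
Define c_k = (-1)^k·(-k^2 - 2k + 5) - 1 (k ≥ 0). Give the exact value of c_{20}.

(-1)^20 = 1; -k^2 - 2k + 5 at k=20 is -435; so c_{20} = -436.

-436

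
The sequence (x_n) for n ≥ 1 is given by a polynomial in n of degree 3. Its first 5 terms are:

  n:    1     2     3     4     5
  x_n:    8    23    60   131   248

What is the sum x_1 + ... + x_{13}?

16146

1st diffs: 15, 37, 71, 117.
2nd diffs: 22, 34, 46.
3rd diffs: 12, 12 (constant).
Newton forward-difference form: x_n = 8 + 15·C(n-1,1) + 22·C(n-1,2) + 12·C(n-1,3).
Continuing: …, 423, 668, 995, 1416, …, x_{13} = 4280.
Summing n = 1..13 (13 terms) gives 16146.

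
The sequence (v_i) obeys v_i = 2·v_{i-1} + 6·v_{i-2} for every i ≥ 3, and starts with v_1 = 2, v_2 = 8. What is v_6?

Applying the relation repeatedly:
v_3 = 28;  v_4 = 104;  v_5 = 376;  v_6 = 1376.

1376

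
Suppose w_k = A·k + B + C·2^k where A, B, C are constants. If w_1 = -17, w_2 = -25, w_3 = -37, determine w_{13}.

-16445

The three given values yield: A + B + 2C = -17; 2A + B + 4C = -25; 3A + B + 8C = -37.
Subtracting the first from the second: A + 2C = -8.
Subtracting the second from the third: A + 4C = -12.
Solving: C = -2, A = -4, then B = -9.
So w_k = -4·k + (-9) + (-2)·2^k; at k=13 this is -16445.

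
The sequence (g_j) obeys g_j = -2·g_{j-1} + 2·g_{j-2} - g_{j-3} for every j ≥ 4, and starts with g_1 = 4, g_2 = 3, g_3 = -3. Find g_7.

Step forward from the initial values:
g_4 = 8; g_5 = -25; g_6 = 69; g_7 = -196.

-196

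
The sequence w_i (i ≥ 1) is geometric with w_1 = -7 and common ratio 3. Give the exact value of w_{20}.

w_i = (-7)·3^(i-1).
w_{20} = (-7)·3^19 = -8135830269.

-8135830269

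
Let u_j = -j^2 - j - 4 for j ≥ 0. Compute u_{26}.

u_{26} = -1·26^2 - 1·26 - 4 = -706.

-706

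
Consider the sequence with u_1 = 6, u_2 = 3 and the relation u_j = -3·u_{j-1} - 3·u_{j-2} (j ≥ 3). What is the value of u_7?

Step forward from the initial values:
u_3 = -27  u_4 = 72  u_5 = -135  u_6 = 189  u_7 = -162.

-162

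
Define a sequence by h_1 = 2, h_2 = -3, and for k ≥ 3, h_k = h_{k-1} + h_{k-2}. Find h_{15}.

-665

Iterate the recurrence:
h_3 = -1, h_4 = -4, h_5 = -5, …, h_{12} = -157, h_{13} = -254, h_{14} = -411, h_{15} = -665.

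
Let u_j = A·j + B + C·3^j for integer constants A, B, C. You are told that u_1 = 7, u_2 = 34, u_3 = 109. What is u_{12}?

2125792

The three given values yield: A + B + 3C = 7; 2A + B + 9C = 34; 3A + B + 27C = 109.
Subtracting the first from the second: A + 6C = 27.
Subtracting the second from the third: A + 18C = 75.
Solving: C = 4, A = 3, then B = -8.
Therefore u_{12} = 36 + (-8) + 4·531441 = 2125792.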